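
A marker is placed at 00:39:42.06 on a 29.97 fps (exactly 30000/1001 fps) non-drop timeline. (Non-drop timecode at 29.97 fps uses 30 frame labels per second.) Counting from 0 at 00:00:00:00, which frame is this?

71466

Total seconds to the label: (0 × 3600 + 39 × 60 + 42) = 2382.
Frame index = 2382 × 30 + 6 = 71466.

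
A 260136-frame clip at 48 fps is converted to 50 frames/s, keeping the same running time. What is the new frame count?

Target frames = source frames × (target rate / source rate) = 260136 × (50)/(48) = 260136 × 25/24 = 270975.

270975 frames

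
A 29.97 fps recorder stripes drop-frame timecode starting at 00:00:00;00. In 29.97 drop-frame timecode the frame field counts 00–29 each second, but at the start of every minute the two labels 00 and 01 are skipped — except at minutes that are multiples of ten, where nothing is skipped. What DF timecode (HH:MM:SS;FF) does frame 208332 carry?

01:55:51;10

Ten DF minutes hold 17982 frames, so frame 208332 lies in block 11 (frames 197802–215783) with 10530 frames into that block.
The block's first minute is 1800 frames and the rest 1798 each; 10530 frames reaches minute 5, so 11 × 18 + 5 × 2 = 208 labels have been skipped so far.
Adding those back, label number 208332 + 208 = 208540 at 30 labels/s is 6951 s + 10 f = 1 h 55 min 51 s frame 10, i.e. 01:55:51;10.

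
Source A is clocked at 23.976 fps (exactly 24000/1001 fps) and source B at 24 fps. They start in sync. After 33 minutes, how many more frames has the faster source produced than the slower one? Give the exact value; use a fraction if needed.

4320/91 frames

33 min = 1980 s.
A emits 24000/1001 × 1980 = 4320000/91 frames; B emits 24 × 1980 = 47520.
Difference = 4320/91 frames (≈ 47.4725); B is ahead of A.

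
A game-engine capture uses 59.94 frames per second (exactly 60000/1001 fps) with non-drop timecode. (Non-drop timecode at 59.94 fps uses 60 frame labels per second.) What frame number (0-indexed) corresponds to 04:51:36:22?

Total seconds to the label: (4 × 3600 + 51 × 60 + 36) = 17496.
Frame index = 17496 × 60 + 22 = 1049782.

1049782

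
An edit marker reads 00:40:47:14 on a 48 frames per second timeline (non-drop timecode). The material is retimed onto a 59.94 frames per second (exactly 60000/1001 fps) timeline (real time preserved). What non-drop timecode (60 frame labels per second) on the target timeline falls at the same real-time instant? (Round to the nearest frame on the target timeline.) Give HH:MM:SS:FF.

Source frame index: (0×3600 + 40×60 + 47) × 48 + 14 = 117470.
Real time: 117470 / (48) = 58735/24 s.
Target frame: (58735/24) × (60000/1001) = 146837500/1001 ≈ 146690.809 → 146691.
At 60 labels/s: frame 146691 → 00:40:44:51.

00:40:44:51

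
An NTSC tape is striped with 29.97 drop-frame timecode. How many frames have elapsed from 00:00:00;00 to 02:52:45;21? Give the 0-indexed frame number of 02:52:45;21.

As if non-drop at 30 labels/s: (2 × 3600 + 52 × 60 + 45) × 30 + 21 = 310971.
Minute boundaries passed: 172; those not divisible by 10: 172 − 17 = 155; dropped labels = 2 × 155 = 310.
Actual frame index = 310971 − 310 = 310661.

310661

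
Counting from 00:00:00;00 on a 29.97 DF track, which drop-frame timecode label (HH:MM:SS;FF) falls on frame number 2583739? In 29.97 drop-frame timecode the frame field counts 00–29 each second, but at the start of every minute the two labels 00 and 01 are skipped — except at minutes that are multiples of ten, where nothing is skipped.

Each 10-minute DF block holds 10 × 60 × 30 − 9 × 2 = 17982 frames. 2583739 ÷ 17982 → 143 full blocks, remainder 12313.
Within the partial block the first minute is 1800 frames and each further minute 1798, so 6 further minute boundaries passed. Total skipped labels = 18 × 143 + 2 × 6 = 2586.
Non-drop label index = 2583739 + 2586 = 2586325; at 30 labels/s that is 23:56:50:25, i.e. DF 23:56:50;25.

23:56:50;25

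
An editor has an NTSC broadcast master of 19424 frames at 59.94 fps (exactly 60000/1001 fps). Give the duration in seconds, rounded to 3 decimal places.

324.057 seconds

Running time = 19424 × 1001/60000 = 607607/1875 s ≈ 324.057 s.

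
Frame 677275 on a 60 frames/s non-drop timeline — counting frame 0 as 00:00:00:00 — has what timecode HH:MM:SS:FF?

03:08:07:55

677275 ÷ 60 = 11287 full seconds, remainder 55 frames.
11287 s = 3 h 8 min 7 s.
Timecode: 03:08:07:55.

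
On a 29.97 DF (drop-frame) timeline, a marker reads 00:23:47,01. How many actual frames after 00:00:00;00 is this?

Complete 10-minute blocks: 2, each 17982 frames → 35964.
Remaining 3 whole minutes in the current block: 1800 + 2 × 1798 = 5396 frames.
Within the current minute: 47 × 30 + 1 − 2 = 1409 (labels ;00/;01 skipped at this minute). Total = 35964 + 5396 + 1409 = 42769.

42769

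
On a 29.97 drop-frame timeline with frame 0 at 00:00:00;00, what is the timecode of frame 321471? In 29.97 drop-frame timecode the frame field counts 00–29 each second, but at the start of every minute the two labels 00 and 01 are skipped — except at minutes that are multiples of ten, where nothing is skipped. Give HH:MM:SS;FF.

02:58:46;13

Ten DF minutes hold 17982 frames, so frame 321471 lies in block 17 (frames 305694–323675) with 15777 frames into that block.
The block's first minute is 1800 frames and the rest 1798 each; 15777 frames reaches minute 8, so 17 × 18 + 8 × 2 = 322 labels have been skipped so far.
Adding those back, label number 321471 + 322 = 321793 at 30 labels/s is 10726 s + 13 f = 2 h 58 min 46 s frame 13, i.e. 02:58:46;13.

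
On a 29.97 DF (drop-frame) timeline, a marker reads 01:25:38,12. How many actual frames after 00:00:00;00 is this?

153998

As if non-drop at 30 labels/s: (1 × 3600 + 25 × 60 + 38) × 30 + 12 = 154152.
Minute boundaries passed: 85; those not divisible by 10: 85 − 8 = 77; dropped labels = 2 × 77 = 154.
Actual frame index = 154152 − 154 = 153998.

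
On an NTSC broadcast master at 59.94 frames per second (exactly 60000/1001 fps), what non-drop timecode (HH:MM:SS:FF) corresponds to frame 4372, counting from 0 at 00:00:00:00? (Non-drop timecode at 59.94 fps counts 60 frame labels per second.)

4372 ÷ 60 = 72 full seconds, remainder 52 frames.
72 s = 0 h 1 min 12 s.
Timecode: 00:01:12:52.

00:01:12:52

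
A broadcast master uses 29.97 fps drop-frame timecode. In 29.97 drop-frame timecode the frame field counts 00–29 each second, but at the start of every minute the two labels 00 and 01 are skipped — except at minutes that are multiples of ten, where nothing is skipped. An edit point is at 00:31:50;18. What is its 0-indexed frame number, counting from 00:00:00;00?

Complete 10-minute blocks: 3, each 17982 frames → 53946.
Remaining 1 whole minute in the current block: 1800 + 0 × 1798 = 1800 frames.
Within the current minute: 50 × 30 + 18 − 2 = 1516 (labels ;00/;01 skipped at this minute). Total = 53946 + 1800 + 1516 = 57262.

57262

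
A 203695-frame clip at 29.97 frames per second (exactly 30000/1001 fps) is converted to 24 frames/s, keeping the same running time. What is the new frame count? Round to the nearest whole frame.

163119 frames

Frames at target rate = 203695 × (24) / (30000/1001) = 40779739/250 ≈ 163118.956.
Nearest whole frame: 163119.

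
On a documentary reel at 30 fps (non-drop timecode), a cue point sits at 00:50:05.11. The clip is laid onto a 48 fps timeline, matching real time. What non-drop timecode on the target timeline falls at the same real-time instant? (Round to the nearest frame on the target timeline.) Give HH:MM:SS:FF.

Source frame index: (0×3600 + 50×60 + 5) × 30 + 11 = 90161.
Real time: 90161 / (30) = 90161/30 s.
Target frame: (90161/30) × (48) = 721288/5 ≈ 144257.600 → 144258.
At 48 labels/s: frame 144258 → 00:50:05:18.

00:50:05:18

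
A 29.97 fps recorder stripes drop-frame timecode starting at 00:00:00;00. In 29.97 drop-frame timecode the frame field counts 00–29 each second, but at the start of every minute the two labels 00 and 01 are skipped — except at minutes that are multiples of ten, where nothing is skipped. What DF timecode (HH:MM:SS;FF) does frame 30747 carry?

Ten DF minutes hold 17982 frames, so frame 30747 lies in block 1 (frames 17982–35963) with 12765 frames into that block.
The block's first minute is 1800 frames and the rest 1798 each; 12765 frames reaches minute 7, so 1 × 18 + 7 × 2 = 32 labels have been skipped so far.
Adding those back, label number 30747 + 32 = 30779 at 30 labels/s is 1025 s + 29 f = 0 h 17 min 5 s frame 29, i.e. 00:17:05;29.

00:17:05;29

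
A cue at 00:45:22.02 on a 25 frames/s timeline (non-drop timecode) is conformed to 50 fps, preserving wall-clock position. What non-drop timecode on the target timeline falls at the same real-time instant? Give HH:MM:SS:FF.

00:45:22:04

Source frame index: (0×3600 + 45×60 + 22) × 25 + 2 = 68052.
Real time: 68052 / (25) = 68052/25 s.
Target frame: (68052/25) × (50) = 136104.
At 50 labels/s: frame 136104 → 00:45:22:04.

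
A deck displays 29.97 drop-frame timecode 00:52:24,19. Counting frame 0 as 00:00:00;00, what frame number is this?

As if non-drop at 30 labels/s: (0 × 3600 + 52 × 60 + 24) × 30 + 19 = 94339.
Minute boundaries passed: 52; those not divisible by 10: 52 − 5 = 47; dropped labels = 2 × 47 = 94.
Actual frame index = 94339 − 94 = 94245.

94245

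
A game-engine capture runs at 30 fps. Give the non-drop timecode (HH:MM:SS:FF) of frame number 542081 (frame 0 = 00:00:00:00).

05:01:09:11

542081 ÷ 30 = 18069 full seconds, remainder 11 frames.
18069 s = 5 h 1 min 9 s.
Timecode: 05:01:09:11.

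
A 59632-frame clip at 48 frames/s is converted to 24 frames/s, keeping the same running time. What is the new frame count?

Frames at target rate = 59632 × (24) / (48) = 29816.

29816 frames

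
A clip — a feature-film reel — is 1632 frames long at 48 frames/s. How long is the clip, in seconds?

Running time = 1632 / (48) = 34 s.

34 seconds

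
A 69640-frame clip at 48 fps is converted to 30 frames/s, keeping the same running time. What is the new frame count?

Target frames = source frames × (target rate / source rate) = 69640 × (30)/(48) = 69640 × 5/8 = 43525.

43525 frames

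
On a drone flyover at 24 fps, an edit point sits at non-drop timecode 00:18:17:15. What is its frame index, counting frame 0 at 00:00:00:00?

Total seconds to the label: (0 × 3600 + 18 × 60 + 17) = 1097.
Frame index = 1097 × 24 + 15 = 26343.

frame 26343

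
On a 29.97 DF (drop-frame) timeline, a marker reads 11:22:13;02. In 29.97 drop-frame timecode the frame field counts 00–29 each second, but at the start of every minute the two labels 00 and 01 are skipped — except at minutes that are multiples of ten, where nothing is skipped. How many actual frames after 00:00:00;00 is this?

Complete 10-minute blocks: 68, each 17982 frames → 1222776.
Remaining 2 whole minutes in the current block: 1800 + 1 × 1798 = 3598 frames.
Within the current minute: 13 × 30 + 2 − 2 = 390 (labels ;00/;01 skipped at this minute). Total = 1222776 + 3598 + 390 = 1226764.

1226764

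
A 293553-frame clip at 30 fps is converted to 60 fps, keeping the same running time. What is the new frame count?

587106 frames

Target frames = source frames × (target rate / source rate) = 293553 × (60)/(30) = 293553 × 2 = 587106.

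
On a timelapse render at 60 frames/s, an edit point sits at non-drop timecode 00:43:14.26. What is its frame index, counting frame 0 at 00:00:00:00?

frame 155666

Total seconds to the label: (0 × 3600 + 43 × 60 + 14) = 2594.
Frame index = 2594 × 60 + 26 = 155666.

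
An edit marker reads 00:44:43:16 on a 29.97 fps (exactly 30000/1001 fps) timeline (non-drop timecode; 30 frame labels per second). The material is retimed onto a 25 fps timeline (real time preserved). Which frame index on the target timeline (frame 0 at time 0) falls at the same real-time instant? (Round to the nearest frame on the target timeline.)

Source frame index: (0×3600 + 44×60 + 43) × 30 + 16 = 80506.
Real time: 80506 / (30000/1001) = 40293253/15000 s.
Target frame: (40293253/15000) × (25) = 40293253/600 ≈ 67155.422 → 67155.

frame 67155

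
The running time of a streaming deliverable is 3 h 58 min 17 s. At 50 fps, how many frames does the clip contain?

714850 frames

3 h 58 min 17 s = 14297 s.
Frames = 14297 × 50 = 714850.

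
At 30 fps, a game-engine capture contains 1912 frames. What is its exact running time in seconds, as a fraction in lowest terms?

Running time = 1912 ÷ (30) = 1912 × 1/30 = 956/15 s.

956/15 seconds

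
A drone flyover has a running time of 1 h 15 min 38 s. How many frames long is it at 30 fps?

1 h 15 min 38 s = 4538 s.
Frames = 4538 × 30 = 136140.

136140 frames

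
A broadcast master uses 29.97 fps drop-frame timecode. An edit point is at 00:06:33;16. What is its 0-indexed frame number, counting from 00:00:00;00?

Complete 10-minute blocks: 0, each 17982 frames → 0.
Remaining 6 whole minutes in the current block: 1800 + 5 × 1798 = 10790 frames.
Within the current minute: 33 × 30 + 16 − 2 = 1004 (labels ;00/;01 skipped at this minute). Total = 0 + 10790 + 1004 = 11794.

11794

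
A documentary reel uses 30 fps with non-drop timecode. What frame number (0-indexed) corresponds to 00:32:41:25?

Total seconds to the label: (0 × 3600 + 32 × 60 + 41) = 1961.
Frame index = 1961 × 30 + 25 = 58855.

frame 58855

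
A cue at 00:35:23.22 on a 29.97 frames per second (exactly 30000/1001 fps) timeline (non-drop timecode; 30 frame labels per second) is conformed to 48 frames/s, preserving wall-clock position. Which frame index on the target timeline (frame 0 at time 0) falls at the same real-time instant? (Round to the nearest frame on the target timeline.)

Source frame index: (0×3600 + 35×60 + 23) × 30 + 22 = 63712.
Real time: 63712 / (30000/1001) = 3985982/1875 s.
Target frame: (3985982/1875) × (48) = 63775712/625 ≈ 102041.139 → 102041.

frame 102041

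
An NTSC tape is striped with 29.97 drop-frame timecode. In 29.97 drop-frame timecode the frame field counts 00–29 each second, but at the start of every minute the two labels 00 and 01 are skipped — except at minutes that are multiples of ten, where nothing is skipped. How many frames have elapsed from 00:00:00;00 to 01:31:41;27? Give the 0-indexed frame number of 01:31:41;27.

164893

As if non-drop at 30 labels/s: (1 × 3600 + 31 × 60 + 41) × 30 + 27 = 165057.
Minute boundaries passed: 91; those not divisible by 10: 91 − 9 = 82; dropped labels = 2 × 82 = 164.
Actual frame index = 165057 − 164 = 164893.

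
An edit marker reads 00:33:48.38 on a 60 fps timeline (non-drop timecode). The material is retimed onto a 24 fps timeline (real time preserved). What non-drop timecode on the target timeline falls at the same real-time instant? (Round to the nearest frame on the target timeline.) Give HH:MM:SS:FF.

Source frame index: (0×3600 + 33×60 + 48) × 60 + 38 = 121718.
Real time: 121718 / (60) = 60859/30 s.
Target frame: (60859/30) × (24) = 243436/5 ≈ 48687.200 → 48687.
At 24 labels/s: frame 48687 → 00:33:48:15.

00:33:48:15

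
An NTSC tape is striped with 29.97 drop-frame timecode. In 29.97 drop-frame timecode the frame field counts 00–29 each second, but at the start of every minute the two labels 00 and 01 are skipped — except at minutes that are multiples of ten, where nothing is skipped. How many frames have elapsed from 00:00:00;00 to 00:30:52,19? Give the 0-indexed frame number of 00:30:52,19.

Complete 10-minute blocks: 3, each 17982 frames → 53946.
Remaining 0 whole minutes in the current block: 0 frames.
Within the current minute: 52 × 30 + 19 = 1579. Total = 53946 + 0 + 1579 = 55525.

55525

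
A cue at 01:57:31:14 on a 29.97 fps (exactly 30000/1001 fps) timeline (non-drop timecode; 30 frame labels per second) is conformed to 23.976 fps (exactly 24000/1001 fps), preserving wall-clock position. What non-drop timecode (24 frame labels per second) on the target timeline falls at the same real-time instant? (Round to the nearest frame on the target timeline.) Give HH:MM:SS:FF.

01:57:31:11

Source frame index: (1×3600 + 57×60 + 31) × 30 + 14 = 211544.
Real time: 211544 / (30000/1001) = 26469443/3750 s.
Target frame: (26469443/3750) × (24000/1001) = 846176/5 ≈ 169235.200 → 169235.
At 24 labels/s: frame 169235 → 01:57:31:11.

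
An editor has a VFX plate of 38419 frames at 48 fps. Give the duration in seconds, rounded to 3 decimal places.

Running time = 38419 × 1/48 = 38419/48 s ≈ 800.396 s.

800.396 seconds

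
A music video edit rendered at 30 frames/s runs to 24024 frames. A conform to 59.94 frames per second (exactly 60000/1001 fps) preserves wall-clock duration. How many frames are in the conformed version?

48000 frames

Target frames = source frames × (target rate / source rate) = 24024 × (60000/1001)/(30) = 24024 × 2000/1001 = 48000.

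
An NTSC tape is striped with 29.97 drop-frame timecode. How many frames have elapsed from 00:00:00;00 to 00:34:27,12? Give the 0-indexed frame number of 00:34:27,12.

Complete 10-minute blocks: 3, each 17982 frames → 53946.
Remaining 4 whole minutes in the current block: 1800 + 3 × 1798 = 7194 frames.
Within the current minute: 27 × 30 + 12 − 2 = 820 (labels ;00/;01 skipped at this minute). Total = 53946 + 7194 + 820 = 61960.

61960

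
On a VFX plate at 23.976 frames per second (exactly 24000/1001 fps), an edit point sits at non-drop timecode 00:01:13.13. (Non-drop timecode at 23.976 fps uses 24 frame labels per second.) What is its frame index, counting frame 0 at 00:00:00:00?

frame 1765

Total seconds to the label: (0 × 3600 + 1 × 60 + 13) = 73.
Frame index = 73 × 24 + 13 = 1765.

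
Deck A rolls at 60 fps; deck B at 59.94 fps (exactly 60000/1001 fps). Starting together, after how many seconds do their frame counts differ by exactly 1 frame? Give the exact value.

1001/60 seconds

The gap grows by |60000/1001 − 60| = 60/1001 frames per second.
Time for a 1-frame gap: 1 ÷ (60/1001) = 1001/60 s.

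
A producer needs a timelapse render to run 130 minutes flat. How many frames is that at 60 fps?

130 min = 7800 s.
Frames = 7800 × 60 = 468000.

468000 frames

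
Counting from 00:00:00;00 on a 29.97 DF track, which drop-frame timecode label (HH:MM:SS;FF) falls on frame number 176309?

01:38:02;27

Ten DF minutes hold 17982 frames, so frame 176309 lies in block 9 (frames 161838–179819) with 14471 frames into that block.
The block's first minute is 1800 frames and the rest 1798 each; 14471 frames reaches minute 8, so 9 × 18 + 8 × 2 = 178 labels have been skipped so far.
Adding those back, label number 176309 + 178 = 176487 at 30 labels/s is 5882 s + 27 f = 1 h 38 min 2 s frame 27, i.e. 01:38:02;27.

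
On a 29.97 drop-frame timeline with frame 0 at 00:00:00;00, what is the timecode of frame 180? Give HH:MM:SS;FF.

Ten DF minutes hold 17982 frames, so frame 180 lies in block 0 (frames 0–17981) with 180 frames into that block.
The block's first minute is 1800 frames and the rest 1798 each; 180 frames reaches minute 0, so 0 × 18 + 0 × 2 = 0 labels have been skipped so far.
Adding those back, label number 180 + 0 = 180 at 30 labels/s is 6 s + 0 f = 0 h 0 min 6 s frame 0, i.e. 00:00:06;00.

00:00:06;00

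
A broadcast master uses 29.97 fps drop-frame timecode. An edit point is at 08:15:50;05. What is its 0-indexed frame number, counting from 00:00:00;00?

891613

Complete 10-minute blocks: 49, each 17982 frames → 881118.
Remaining 5 whole minutes in the current block: 1800 + 4 × 1798 = 8992 frames.
Within the current minute: 50 × 30 + 5 − 2 = 1503 (labels ;00/;01 skipped at this minute). Total = 881118 + 8992 + 1503 = 891613.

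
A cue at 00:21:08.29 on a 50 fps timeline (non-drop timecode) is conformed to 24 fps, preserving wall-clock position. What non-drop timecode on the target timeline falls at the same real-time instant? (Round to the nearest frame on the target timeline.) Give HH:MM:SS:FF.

00:21:08:14

Source frame index: (0×3600 + 21×60 + 8) × 50 + 29 = 63429.
Real time: 63429 / (50) = 63429/50 s.
Target frame: (63429/50) × (24) = 761148/25 ≈ 30445.920 → 30446.
At 24 labels/s: frame 30446 → 00:21:08:14.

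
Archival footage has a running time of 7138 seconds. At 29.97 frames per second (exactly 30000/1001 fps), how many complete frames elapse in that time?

Frames = 7138 × 30000/1001 = 214140000/1001 ≈ 213926.0739.
Complete frames: 213926.

213926 frames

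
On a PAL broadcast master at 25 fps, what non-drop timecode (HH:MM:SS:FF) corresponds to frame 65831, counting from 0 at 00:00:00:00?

00:43:53:06

65831 ÷ 25 = 2633 full seconds, remainder 6 frames.
2633 s = 0 h 43 min 53 s.
Timecode: 00:43:53:06.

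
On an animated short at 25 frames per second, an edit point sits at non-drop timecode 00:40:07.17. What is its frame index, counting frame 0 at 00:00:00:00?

60192

Total seconds to the label: (0 × 3600 + 40 × 60 + 7) = 2407.
Frame index = 2407 × 25 + 17 = 60192.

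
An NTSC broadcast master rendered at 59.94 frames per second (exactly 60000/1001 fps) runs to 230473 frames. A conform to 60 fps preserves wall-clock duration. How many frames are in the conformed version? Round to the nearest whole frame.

Frames at target rate = 230473 × (60) / (60000/1001) = 230703473/1000 ≈ 230703.473.
Nearest whole frame: 230703.

230703 frames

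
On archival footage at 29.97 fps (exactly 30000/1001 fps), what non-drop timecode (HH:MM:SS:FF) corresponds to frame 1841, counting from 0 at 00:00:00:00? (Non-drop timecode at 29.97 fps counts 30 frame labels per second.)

1841 ÷ 30 = 61 full seconds, remainder 11 frames.
61 s = 0 h 1 min 1 s.
Timecode: 00:01:01:11.

00:01:01:11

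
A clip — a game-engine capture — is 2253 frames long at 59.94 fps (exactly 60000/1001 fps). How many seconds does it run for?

37.58755 seconds

Running time = 2253 / (60000/1001) = 37.58755 s.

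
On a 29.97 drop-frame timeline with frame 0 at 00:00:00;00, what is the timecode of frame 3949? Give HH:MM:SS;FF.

Each 10-minute DF block holds 10 × 60 × 30 − 9 × 2 = 17982 frames. 3949 ÷ 17982 → 0 full blocks, remainder 3949.
Within the partial block the first minute is 1800 frames and each further minute 1798, so 2 further minute boundaries passed. Total skipped labels = 18 × 0 + 2 × 2 = 4.
Non-drop label index = 3949 + 4 = 3953; at 30 labels/s that is 00:02:11:23, i.e. DF 00:02:11;23.

00:02:11;23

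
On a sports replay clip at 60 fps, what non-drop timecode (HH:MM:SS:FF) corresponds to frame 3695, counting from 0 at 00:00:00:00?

00:01:01:35

3695 ÷ 60 = 61 full seconds, remainder 35 frames.
61 s = 0 h 1 min 1 s.
Timecode: 00:01:01:35.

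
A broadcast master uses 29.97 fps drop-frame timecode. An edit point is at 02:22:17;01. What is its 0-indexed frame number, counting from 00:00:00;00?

As if non-drop at 30 labels/s: (2 × 3600 + 22 × 60 + 17) × 30 + 1 = 256111.
Minute boundaries passed: 142; those not divisible by 10: 142 − 14 = 128; dropped labels = 2 × 128 = 256.
Actual frame index = 256111 − 256 = 255855.

255855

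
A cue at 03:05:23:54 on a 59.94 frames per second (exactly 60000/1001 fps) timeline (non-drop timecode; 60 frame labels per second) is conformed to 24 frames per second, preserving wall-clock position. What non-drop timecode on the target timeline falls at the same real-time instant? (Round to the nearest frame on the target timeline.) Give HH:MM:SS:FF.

Source frame index: (3×3600 + 5×60 + 23) × 60 + 54 = 667434.
Real time: 667434 / (60000/1001) = 111350239/10000 s.
Target frame: (111350239/10000) × (24) = 334050717/1250 ≈ 267240.574 → 267241.
At 24 labels/s: frame 267241 → 03:05:35:01.

03:05:35:01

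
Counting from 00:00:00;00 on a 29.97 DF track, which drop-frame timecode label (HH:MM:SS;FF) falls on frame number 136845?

01:16:06;03

Ten DF minutes hold 17982 frames, so frame 136845 lies in block 7 (frames 125874–143855) with 10971 frames into that block.
The block's first minute is 1800 frames and the rest 1798 each; 10971 frames reaches minute 6, so 7 × 18 + 6 × 2 = 138 labels have been skipped so far.
Adding those back, label number 136845 + 138 = 136983 at 30 labels/s is 4566 s + 3 f = 1 h 16 min 6 s frame 3, i.e. 01:16:06;03.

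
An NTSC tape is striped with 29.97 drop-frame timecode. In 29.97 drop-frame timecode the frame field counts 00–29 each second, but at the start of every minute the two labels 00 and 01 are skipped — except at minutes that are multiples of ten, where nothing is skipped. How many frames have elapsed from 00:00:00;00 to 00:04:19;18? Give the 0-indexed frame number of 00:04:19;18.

7780

As if non-drop at 30 labels/s: (0 × 3600 + 4 × 60 + 19) × 30 + 18 = 7788.
Minute boundaries passed: 4; those not divisible by 10: 4 − 0 = 4; dropped labels = 2 × 4 = 8.
Actual frame index = 7788 − 8 = 7780.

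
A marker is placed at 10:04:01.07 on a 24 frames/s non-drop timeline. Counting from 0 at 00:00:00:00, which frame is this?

Total seconds to the label: (10 × 3600 + 4 × 60 + 1) = 36241.
Frame index = 36241 × 24 + 7 = 869791.

869791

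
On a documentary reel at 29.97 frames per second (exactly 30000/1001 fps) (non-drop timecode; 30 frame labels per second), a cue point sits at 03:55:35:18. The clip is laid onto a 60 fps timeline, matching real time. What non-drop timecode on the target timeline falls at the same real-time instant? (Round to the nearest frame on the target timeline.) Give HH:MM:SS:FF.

Source frame index: (3×3600 + 55×60 + 35) × 30 + 18 = 424068.
Real time: 424068 / (30000/1001) = 35374339/2500 s.
Target frame: (35374339/2500) × (60) = 106123017/125 ≈ 848984.136 → 848984.
At 60 labels/s: frame 848984 → 03:55:49:44.

03:55:49:44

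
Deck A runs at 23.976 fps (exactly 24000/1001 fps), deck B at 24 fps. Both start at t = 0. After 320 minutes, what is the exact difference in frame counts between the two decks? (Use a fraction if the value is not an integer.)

320 min = 19200 s.
A emits 24000/1001 × 19200 = 460800000/1001 frames; B emits 24 × 19200 = 460800.
Difference = 460800/1001 frames (≈ 460.3397); B is ahead of A.

460800/1001 frames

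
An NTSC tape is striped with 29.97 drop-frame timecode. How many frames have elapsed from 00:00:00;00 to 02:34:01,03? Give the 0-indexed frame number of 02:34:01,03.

As if non-drop at 30 labels/s: (2 × 3600 + 34 × 60 + 1) × 30 + 3 = 277233.
Minute boundaries passed: 154; those not divisible by 10: 154 − 15 = 139; dropped labels = 2 × 139 = 278.
Actual frame index = 277233 − 278 = 276955.

276955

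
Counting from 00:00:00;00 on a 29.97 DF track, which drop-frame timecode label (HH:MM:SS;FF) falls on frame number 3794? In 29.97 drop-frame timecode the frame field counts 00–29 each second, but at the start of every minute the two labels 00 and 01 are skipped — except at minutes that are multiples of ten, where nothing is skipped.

00:02:06;18

Each 10-minute DF block holds 10 × 60 × 30 − 9 × 2 = 17982 frames. 3794 ÷ 17982 → 0 full blocks, remainder 3794.
Within the partial block the first minute is 1800 frames and each further minute 1798, so 2 further minute boundaries passed. Total skipped labels = 18 × 0 + 2 × 2 = 4.
Non-drop label index = 3794 + 4 = 3798; at 30 labels/s that is 00:02:06:18, i.e. DF 00:02:06;18.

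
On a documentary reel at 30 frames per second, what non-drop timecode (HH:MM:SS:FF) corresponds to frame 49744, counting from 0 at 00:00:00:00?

49744 ÷ 30 = 1658 full seconds, remainder 4 frames.
1658 s = 0 h 27 min 38 s.
Timecode: 00:27:38:04.

00:27:38:04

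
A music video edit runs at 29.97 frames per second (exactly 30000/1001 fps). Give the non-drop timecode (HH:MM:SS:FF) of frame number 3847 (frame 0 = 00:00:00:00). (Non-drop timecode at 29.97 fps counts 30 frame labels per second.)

00:02:08:07

3847 ÷ 30 = 128 full seconds, remainder 7 frames.
128 s = 0 h 2 min 8 s.
Timecode: 00:02:08:07.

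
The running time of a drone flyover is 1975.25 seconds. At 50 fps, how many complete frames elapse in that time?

98762 frames

Frames = 1975.25 × 50 = 197525/2 ≈ 98762.5000.
Complete frames: 98762.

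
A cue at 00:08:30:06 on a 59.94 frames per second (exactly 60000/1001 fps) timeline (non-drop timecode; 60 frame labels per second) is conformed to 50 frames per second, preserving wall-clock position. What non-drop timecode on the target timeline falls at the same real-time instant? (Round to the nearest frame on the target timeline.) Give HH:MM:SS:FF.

Source frame index: (0×3600 + 8×60 + 30) × 60 + 6 = 30606.
Real time: 30606 / (60000/1001) = 5106101/10000 s.
Target frame: (5106101/10000) × (50) = 5106101/200 ≈ 25530.505 → 25531.
At 50 labels/s: frame 25531 → 00:08:30:31.

00:08:30:31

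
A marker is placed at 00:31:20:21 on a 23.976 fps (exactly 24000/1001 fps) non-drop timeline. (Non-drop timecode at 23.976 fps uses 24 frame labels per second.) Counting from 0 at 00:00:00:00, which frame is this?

frame 45141

Total seconds to the label: (0 × 3600 + 31 × 60 + 20) = 1880.
Frame index = 1880 × 24 + 21 = 45141.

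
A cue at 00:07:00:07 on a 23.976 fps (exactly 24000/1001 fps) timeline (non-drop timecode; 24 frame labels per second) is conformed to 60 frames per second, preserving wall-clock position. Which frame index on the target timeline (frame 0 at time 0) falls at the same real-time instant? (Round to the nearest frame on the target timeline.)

Source frame index: (0×3600 + 7×60 + 0) × 24 + 7 = 10087.
Real time: 10087 / (24000/1001) = 10097087/24000 s.
Target frame: (10097087/24000) × (60) = 10097087/400 ≈ 25242.717 → 25243.

frame 25243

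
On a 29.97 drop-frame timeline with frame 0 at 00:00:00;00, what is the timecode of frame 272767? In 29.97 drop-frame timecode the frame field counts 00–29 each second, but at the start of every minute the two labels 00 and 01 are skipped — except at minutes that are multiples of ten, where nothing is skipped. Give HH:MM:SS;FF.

Each 10-minute DF block holds 10 × 60 × 30 − 9 × 2 = 17982 frames. 272767 ÷ 17982 → 15 full blocks, remainder 3037.
Within the partial block the first minute is 1800 frames and each further minute 1798, so 1 further minute boundary passed. Total skipped labels = 18 × 15 + 2 × 1 = 272.
Non-drop label index = 272767 + 272 = 273039; at 30 labels/s that is 02:31:41:09, i.e. DF 02:31:41;09.

02:31:41;09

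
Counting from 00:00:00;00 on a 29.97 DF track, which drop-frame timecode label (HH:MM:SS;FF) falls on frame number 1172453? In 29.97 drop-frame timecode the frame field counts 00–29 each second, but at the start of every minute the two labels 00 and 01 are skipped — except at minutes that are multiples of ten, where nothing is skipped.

Each 10-minute DF block holds 10 × 60 × 30 − 9 × 2 = 17982 frames. 1172453 ÷ 17982 → 65 full blocks, remainder 3623.
Within the partial block the first minute is 1800 frames and each further minute 1798, so 2 further minute boundaries passed. Total skipped labels = 18 × 65 + 2 × 2 = 1174.
Non-drop label index = 1172453 + 1174 = 1173627; at 30 labels/s that is 10:52:00:27, i.e. DF 10:52:00;27.

10:52:00;27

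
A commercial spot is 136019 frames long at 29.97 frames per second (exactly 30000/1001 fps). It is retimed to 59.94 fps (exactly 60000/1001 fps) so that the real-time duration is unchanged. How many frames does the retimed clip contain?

272038 frames

Target frames = source frames × (target rate / source rate) = 136019 × (60000/1001)/(30000/1001) = 136019 × 2 = 272038.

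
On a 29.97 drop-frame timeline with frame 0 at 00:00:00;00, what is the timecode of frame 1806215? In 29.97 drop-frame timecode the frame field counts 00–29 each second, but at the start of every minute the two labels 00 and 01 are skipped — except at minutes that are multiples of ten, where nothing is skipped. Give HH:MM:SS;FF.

16:44:27;13

Ten DF minutes hold 17982 frames, so frame 1806215 lies in block 100 (frames 1798200–1816181) with 8015 frames into that block.
The block's first minute is 1800 frames and the rest 1798 each; 8015 frames reaches minute 4, so 100 × 18 + 4 × 2 = 1808 labels have been skipped so far.
Adding those back, label number 1806215 + 1808 = 1808023 at 30 labels/s is 60267 s + 13 f = 16 h 44 min 27 s frame 13, i.e. 16:44:27;13.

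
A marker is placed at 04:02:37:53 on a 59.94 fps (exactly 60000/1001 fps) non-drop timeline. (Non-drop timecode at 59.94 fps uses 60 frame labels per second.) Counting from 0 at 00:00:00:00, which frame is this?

Total seconds to the label: (4 × 3600 + 2 × 60 + 37) = 14557.
Frame index = 14557 × 60 + 53 = 873473.

frame 873473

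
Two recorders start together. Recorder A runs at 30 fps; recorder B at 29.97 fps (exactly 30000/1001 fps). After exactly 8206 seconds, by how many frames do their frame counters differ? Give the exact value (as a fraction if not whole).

A emits 30 × 8206 = 246180 frames; B emits 30000/1001 × 8206 = 22380000/91.
Difference = 22380/91 frames (≈ 245.9341); B is behind A.

22380/91 frames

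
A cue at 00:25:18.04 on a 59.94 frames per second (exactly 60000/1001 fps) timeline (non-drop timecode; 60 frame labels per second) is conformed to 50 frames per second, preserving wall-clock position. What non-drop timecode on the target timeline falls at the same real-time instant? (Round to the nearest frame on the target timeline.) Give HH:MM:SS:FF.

Source frame index: (0×3600 + 25×60 + 18) × 60 + 4 = 91084.
Real time: 91084 / (60000/1001) = 22793771/15000 s.
Target frame: (22793771/15000) × (50) = 22793771/300 ≈ 75979.237 → 75979.
At 50 labels/s: frame 75979 → 00:25:19:29.

00:25:19:29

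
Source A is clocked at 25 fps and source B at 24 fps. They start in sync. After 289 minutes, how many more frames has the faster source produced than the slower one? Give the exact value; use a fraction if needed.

289 min = 17340 s.
A emits 25 × 17340 = 433500 frames; B emits 24 × 17340 = 416160.
Difference = 17340 frames; B is behind A.

17340 frames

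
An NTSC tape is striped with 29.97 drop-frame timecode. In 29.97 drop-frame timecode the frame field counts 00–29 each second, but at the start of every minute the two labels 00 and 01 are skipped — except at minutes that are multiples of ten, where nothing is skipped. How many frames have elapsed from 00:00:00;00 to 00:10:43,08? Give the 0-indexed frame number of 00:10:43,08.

Complete 10-minute blocks: 1, each 17982 frames → 17982.
Remaining 0 whole minutes in the current block: 0 frames.
Within the current minute: 43 × 30 + 8 = 1298. Total = 17982 + 0 + 1298 = 19280.

19280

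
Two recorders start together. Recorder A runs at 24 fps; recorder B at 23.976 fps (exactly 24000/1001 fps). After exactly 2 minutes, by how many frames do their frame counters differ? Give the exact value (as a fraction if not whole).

2880/1001 frames

2 min = 120 s.
A emits 24 × 120 = 2880 frames; B emits 24000/1001 × 120 = 2880000/1001.
Difference = 2880/1001 frames (≈ 2.8771); B is behind A.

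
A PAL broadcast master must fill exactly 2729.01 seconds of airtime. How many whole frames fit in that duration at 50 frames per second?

136450 frames

Frames = 2729.01 × 50 = 272901/2 ≈ 136450.5000.
Complete frames: 136450.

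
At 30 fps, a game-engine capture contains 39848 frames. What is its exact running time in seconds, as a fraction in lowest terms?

19924/15 seconds

Running time = 39848 ÷ (30) = 39848 × 1/30 = 19924/15 s.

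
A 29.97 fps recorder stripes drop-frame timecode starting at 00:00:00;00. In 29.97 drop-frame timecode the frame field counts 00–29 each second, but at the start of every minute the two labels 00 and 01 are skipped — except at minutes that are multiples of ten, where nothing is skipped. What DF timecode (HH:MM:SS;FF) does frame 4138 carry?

00:02:18;02

Each 10-minute DF block holds 10 × 60 × 30 − 9 × 2 = 17982 frames. 4138 ÷ 17982 → 0 full blocks, remainder 4138.
Within the partial block the first minute is 1800 frames and each further minute 1798, so 2 further minute boundaries passed. Total skipped labels = 18 × 0 + 2 × 2 = 4.
Non-drop label index = 4138 + 4 = 4142; at 30 labels/s that is 00:02:18:02, i.e. DF 00:02:18;02.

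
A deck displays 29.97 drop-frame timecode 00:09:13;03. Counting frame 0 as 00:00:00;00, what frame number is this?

16575

As if non-drop at 30 labels/s: (0 × 3600 + 9 × 60 + 13) × 30 + 3 = 16593.
Minute boundaries passed: 9; those not divisible by 10: 9 − 0 = 9; dropped labels = 2 × 9 = 18.
Actual frame index = 16593 − 18 = 16575.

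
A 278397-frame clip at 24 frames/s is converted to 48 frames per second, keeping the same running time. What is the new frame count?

556794 frames

Target frames = source frames × (target rate / source rate) = 278397 × (48)/(24) = 278397 × 2 = 556794.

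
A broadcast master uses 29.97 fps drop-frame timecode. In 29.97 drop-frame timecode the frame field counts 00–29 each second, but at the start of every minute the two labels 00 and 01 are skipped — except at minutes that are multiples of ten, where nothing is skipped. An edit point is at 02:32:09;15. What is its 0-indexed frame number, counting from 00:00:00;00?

273611

Complete 10-minute blocks: 15, each 17982 frames → 269730.
Remaining 2 whole minutes in the current block: 1800 + 1 × 1798 = 3598 frames.
Within the current minute: 9 × 30 + 15 − 2 = 283 (labels ;00/;01 skipped at this minute). Total = 269730 + 3598 + 283 = 273611.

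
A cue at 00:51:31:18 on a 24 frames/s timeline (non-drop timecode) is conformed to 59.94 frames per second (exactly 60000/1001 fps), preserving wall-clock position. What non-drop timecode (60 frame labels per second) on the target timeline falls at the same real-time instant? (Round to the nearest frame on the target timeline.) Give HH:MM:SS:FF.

00:51:28:40

Source frame index: (0×3600 + 51×60 + 31) × 24 + 18 = 74202.
Real time: 74202 / (24) = 12367/4 s.
Target frame: (12367/4) × (60000/1001) = 185505000/1001 ≈ 185319.680 → 185320.
At 60 labels/s: frame 185320 → 00:51:28:40.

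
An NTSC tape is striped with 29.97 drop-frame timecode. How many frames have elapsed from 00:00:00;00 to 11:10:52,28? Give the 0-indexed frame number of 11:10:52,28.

As if non-drop at 30 labels/s: (11 × 3600 + 10 × 60 + 52) × 30 + 28 = 1207588.
Minute boundaries passed: 670; those not divisible by 10: 670 − 67 = 603; dropped labels = 2 × 603 = 1206.
Actual frame index = 1207588 − 1206 = 1206382.

1206382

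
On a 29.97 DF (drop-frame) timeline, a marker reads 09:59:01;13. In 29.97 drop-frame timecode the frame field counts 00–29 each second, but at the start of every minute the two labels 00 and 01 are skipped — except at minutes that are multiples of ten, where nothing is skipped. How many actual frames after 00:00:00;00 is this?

1077163

Complete 10-minute blocks: 59, each 17982 frames → 1060938.
Remaining 9 whole minutes in the current block: 1800 + 8 × 1798 = 16184 frames.
Within the current minute: 1 × 30 + 13 − 2 = 41 (labels ;00/;01 skipped at this minute). Total = 1060938 + 16184 + 41 = 1077163.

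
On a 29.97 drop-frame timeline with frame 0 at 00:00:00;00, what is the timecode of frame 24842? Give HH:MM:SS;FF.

Ten DF minutes hold 17982 frames, so frame 24842 lies in block 1 (frames 17982–35963) with 6860 frames into that block.
The block's first minute is 1800 frames and the rest 1798 each; 6860 frames reaches minute 3, so 1 × 18 + 3 × 2 = 24 labels have been skipped so far.
Adding those back, label number 24842 + 24 = 24866 at 30 labels/s is 828 s + 26 f = 0 h 13 min 48 s frame 26, i.e. 00:13:48;26.

00:13:48;26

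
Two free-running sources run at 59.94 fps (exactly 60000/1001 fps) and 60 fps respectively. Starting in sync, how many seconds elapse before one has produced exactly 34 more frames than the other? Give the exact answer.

17017/30 seconds

The gap grows by |60 − 60000/1001| = 60/1001 frames per second.
Time for a 34-frame gap: 34 ÷ (60/1001) = 17017/30 s.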